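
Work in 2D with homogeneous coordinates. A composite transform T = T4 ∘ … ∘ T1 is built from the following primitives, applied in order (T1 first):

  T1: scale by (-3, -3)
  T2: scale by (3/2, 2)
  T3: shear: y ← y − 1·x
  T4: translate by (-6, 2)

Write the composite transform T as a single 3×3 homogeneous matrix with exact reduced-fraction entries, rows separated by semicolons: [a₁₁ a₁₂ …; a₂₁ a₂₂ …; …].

T1 = [-3 0 0; 0 -3 0; 0 0 1]
T2·T1 = [-9/2 0 0; 0 -6 0; 0 0 1]
T3·…·T1 = [-9/2 0 0; 9/2 -6 0; 0 0 1]
T4·…·T1 = [-9/2 0 -6; 9/2 -6 2; 0 0 1]

T = [-9/2 0 -6; 9/2 -6 2; 0 0 1]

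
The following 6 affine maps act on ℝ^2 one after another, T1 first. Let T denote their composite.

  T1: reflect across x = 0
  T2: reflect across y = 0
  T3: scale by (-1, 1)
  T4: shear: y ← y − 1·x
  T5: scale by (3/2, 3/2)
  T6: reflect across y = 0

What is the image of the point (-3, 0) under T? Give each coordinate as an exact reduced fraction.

T(p) = (-9/2, -9/2)

T1 reflect across x = 0: (-3, 0) → (3, 0)
T2 reflect across y = 0: (3, 0) → (3, 0)
T3 scale by (-1, 1): (3, 0) → (-3, 0)
T4 shear: y ← y − 1·x: (-3, 0) → (-3, 3)
T5 scale by (3/2, 3/2): (-3, 3) → (-9/2, 9/2)
T6 reflect across y = 0: (-9/2, 9/2) → (-9/2, -9/2)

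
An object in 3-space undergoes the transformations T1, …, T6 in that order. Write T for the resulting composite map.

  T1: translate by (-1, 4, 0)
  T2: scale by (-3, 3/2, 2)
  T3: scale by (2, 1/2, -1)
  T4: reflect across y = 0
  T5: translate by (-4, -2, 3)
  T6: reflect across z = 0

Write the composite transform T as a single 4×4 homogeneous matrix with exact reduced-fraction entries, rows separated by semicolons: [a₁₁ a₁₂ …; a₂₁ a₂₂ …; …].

T = [-6 0 0 2; 0 -3/4 0 -5; 0 0 2 -3; 0 0 0 1]

T1 = [1 0 0 -1; 0 1 0 4; 0 0 1 0; 0 0 0 1]
T2·T1 = [-3 0 0 3; 0 3/2 0 6; 0 0 2 0; 0 0 0 1]
T3·…·T1 = [-6 0 0 6; 0 3/4 0 3; 0 0 -2 0; 0 0 0 1]
T4·…·T1 = [-6 0 0 6; 0 -3/4 0 -3; 0 0 -2 0; 0 0 0 1]
T5·…·T1 = [-6 0 0 2; 0 -3/4 0 -5; 0 0 -2 3; 0 0 0 1]
T6·…·T1 = [-6 0 0 2; 0 -3/4 0 -5; 0 0 2 -3; 0 0 0 1]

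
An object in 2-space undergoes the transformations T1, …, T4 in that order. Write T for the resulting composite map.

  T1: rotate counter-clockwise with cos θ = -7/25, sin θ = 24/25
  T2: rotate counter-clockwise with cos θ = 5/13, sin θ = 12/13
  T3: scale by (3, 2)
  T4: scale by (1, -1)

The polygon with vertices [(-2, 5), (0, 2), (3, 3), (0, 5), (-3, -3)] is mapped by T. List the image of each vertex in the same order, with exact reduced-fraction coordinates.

image vertices: (1398/325, 3374/325), (-216/325, 1292/325), (-3231/325, 1722/325), (-108/65, 646/65), (3231/325, -1722/325)

T1 rotate counter-clockwise with cos θ = -7/25, sin θ = 24/25: (-2, 5) → (-106/25, -83/25); (0, 2) → (-48/25, -14/25); (3, 3) → (-93/25, 51/25); (0, 5) → (-24/5, -7/5); (-3, -3) → (93/25, -51/25)
T2 rotate counter-clockwise with cos θ = 5/13, sin θ = 12/13: (-106/25, -83/25) → (466/325, -1687/325); (-48/25, -14/25) → (-72/325, -646/325); (-93/25, 51/25) → (-1077/325, -861/325); (-24/5, -7/5) → (-36/65, -323/65); (93/25, -51/25) → (1077/325, 861/325)
T3 scale by (3, 2): (466/325, -1687/325) → (1398/325, -3374/325); (-72/325, -646/325) → (-216/325, -1292/325); (-1077/325, -861/325) → (-3231/325, -1722/325); (-36/65, -323/65) → (-108/65, -646/65); (1077/325, 861/325) → (3231/325, 1722/325)
T4 scale by (1, -1): (1398/325, -3374/325) → (1398/325, 3374/325); (-216/325, -1292/325) → (-216/325, 1292/325); (-3231/325, -1722/325) → (-3231/325, 1722/325); (-108/65, -646/65) → (-108/65, 646/65); (3231/325, 1722/325) → (3231/325, -1722/325)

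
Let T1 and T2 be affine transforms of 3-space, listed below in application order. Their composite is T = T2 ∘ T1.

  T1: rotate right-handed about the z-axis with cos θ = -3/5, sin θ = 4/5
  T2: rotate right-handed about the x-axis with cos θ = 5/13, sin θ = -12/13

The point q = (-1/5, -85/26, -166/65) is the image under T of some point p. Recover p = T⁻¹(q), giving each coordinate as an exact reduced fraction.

p = (1, -1/2, -4)

T1 = [-3/5 -4/5 0 0; 4/5 -3/5 0 0; 0 0 1 0; 0 0 0 1]
T2·T1 = [-3/5 -4/5 0 0; 4/13 -3/13 12/13 0; -48/65 36/65 5/13 0; 0 0 0 1]
det M = 1; M⁻¹ = [-3/5 4/13 -48/65 0; -4/5 -3/13 36/65 0; 0 12/13 5/13 0; 0 0 0 1]
M⁻¹ · (-1/5, -85/26, -166/65)ᵀ = (1, -1/2, -4)ᵀ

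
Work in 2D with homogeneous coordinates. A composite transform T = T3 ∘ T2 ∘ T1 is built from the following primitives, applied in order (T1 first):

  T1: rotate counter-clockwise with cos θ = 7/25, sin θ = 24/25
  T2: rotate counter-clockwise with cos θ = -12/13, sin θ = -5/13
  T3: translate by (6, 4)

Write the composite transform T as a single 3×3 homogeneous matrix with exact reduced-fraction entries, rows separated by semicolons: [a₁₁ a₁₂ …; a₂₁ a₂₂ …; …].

T = [36/325 323/325 6; -323/325 36/325 4; 0 0 1]

T1 = [7/25 -24/25 0; 24/25 7/25 0; 0 0 1]
T2·T1 = [36/325 323/325 0; -323/325 36/325 0; 0 0 1]
T3·…·T1 = [36/325 323/325 6; -323/325 36/325 4; 0 0 1]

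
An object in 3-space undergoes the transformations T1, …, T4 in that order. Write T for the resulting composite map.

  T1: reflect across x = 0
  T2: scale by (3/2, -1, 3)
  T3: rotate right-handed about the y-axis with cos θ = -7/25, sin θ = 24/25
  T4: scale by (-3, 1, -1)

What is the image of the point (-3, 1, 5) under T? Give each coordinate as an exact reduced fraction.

T1 reflect across x = 0: (-3, 1, 5) → (3, 1, 5)
T2 scale by (3/2, -1, 3): (3, 1, 5) → (9/2, -1, 15)
T3 rotate right-handed about the y-axis with cos θ = -7/25, sin θ = 24/25: (9/2, -1, 15) → (657/50, -1, -213/25)
T4 scale by (-3, 1, -1): (657/50, -1, -213/25) → (-1971/50, -1, 213/25)

T(p) = (-1971/50, -1, 213/25)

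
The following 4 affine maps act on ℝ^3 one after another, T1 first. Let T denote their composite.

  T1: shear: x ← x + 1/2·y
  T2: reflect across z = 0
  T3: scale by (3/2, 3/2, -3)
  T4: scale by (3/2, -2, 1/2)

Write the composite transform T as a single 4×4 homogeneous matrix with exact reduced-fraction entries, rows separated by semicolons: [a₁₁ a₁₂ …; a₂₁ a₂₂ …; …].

T1 = [1 1/2 0 0; 0 1 0 0; 0 0 1 0; 0 0 0 1]
T2·T1 = [1 1/2 0 0; 0 1 0 0; 0 0 -1 0; 0 0 0 1]
T3·…·T1 = [3/2 3/4 0 0; 0 3/2 0 0; 0 0 3 0; 0 0 0 1]
T4·…·T1 = [9/4 9/8 0 0; 0 -3 0 0; 0 0 3/2 0; 0 0 0 1]

T = [9/4 9/8 0 0; 0 -3 0 0; 0 0 3/2 0; 0 0 0 1]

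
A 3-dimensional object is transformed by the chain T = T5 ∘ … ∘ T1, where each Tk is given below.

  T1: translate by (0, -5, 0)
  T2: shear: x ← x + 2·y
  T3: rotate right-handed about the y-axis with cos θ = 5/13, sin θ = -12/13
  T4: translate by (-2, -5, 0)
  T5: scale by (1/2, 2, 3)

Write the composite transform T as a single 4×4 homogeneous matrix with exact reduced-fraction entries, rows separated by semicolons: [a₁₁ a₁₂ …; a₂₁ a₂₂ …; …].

T = [5/26 5/13 -6/13 -38/13; 0 2 0 -20; 36/13 72/13 15/13 -360/13; 0 0 0 1]

T1 = [1 0 0 0; 0 1 0 -5; 0 0 1 0; 0 0 0 1]
T2·T1 = [1 2 0 -10; 0 1 0 -5; 0 0 1 0; 0 0 0 1]
T3·…·T1 = [5/13 10/13 -12/13 -50/13; 0 1 0 -5; 12/13 24/13 5/13 -120/13; 0 0 0 1]
T4·…·T1 = [5/13 10/13 -12/13 -76/13; 0 1 0 -10; 12/13 24/13 5/13 -120/13; 0 0 0 1]
T5·…·T1 = [5/26 5/13 -6/13 -38/13; 0 2 0 -20; 36/13 72/13 15/13 -360/13; 0 0 0 1]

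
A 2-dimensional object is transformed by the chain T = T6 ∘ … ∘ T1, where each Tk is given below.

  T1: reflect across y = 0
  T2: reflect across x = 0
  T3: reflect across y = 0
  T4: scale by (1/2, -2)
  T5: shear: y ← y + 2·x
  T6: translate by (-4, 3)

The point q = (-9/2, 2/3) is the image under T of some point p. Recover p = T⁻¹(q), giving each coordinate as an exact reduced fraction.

p = (1, 2/3)

T1 = [1 0 0; 0 -1 0; 0 0 1]
T2·T1 = [-1 0 0; 0 -1 0; 0 0 1]
T3·…·T1 = [-1 0 0; 0 1 0; 0 0 1]
T4·…·T1 = [-1/2 0 0; 0 -2 0; 0 0 1]
T5·…·T1 = [-1/2 0 0; -1 -2 0; 0 0 1]
T6·…·T1 = [-1/2 0 -4; -1 -2 3; 0 0 1]
det M = 1; M⁻¹ = [-2 0 -8; 1 -1/2 11/2; 0 0 1]
M⁻¹ · (-9/2, 2/3)ᵀ = (1, 2/3)ᵀ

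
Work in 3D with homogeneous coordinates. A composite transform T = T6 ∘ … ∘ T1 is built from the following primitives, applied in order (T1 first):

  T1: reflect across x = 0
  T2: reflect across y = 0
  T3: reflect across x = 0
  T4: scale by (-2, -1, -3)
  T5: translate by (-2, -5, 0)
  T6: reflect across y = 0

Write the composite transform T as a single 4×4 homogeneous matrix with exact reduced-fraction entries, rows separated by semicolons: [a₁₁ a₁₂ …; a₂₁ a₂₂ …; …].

T = [-2 0 0 -2; 0 -1 0 5; 0 0 -3 0; 0 0 0 1]

T1 = [-1 0 0 0; 0 1 0 0; 0 0 1 0; 0 0 0 1]
T2·T1 = [-1 0 0 0; 0 -1 0 0; 0 0 1 0; 0 0 0 1]
T3·…·T1 = [1 0 0 0; 0 -1 0 0; 0 0 1 0; 0 0 0 1]
T4·…·T1 = [-2 0 0 0; 0 1 0 0; 0 0 -3 0; 0 0 0 1]
T5·…·T1 = [-2 0 0 -2; 0 1 0 -5; 0 0 -3 0; 0 0 0 1]
T6·…·T1 = [-2 0 0 -2; 0 -1 0 5; 0 0 -3 0; 0 0 0 1]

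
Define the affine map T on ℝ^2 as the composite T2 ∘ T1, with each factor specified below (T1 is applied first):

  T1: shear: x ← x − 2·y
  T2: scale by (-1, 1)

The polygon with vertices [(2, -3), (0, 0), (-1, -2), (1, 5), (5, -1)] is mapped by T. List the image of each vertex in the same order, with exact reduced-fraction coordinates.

image vertices: (-8, -3), (0, 0), (-3, -2), (9, 5), (-7, -1)

T1 shear: x ← x − 2·y: (2, -3) → (8, -3); (0, 0) → (0, 0); (-1, -2) → (3, -2); (1, 5) → (-9, 5); (5, -1) → (7, -1)
T2 scale by (-1, 1): (8, -3) → (-8, -3); (0, 0) → (0, 0); (3, -2) → (-3, -2); (-9, 5) → (9, 5); (7, -1) → (-7, -1)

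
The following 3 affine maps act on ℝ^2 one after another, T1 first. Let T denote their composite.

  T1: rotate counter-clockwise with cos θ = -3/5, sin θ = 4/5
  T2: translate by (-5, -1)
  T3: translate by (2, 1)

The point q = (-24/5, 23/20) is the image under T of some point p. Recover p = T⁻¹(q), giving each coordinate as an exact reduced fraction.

T1 = [-3/5 -4/5 0; 4/5 -3/5 0; 0 0 1]
T2·T1 = [-3/5 -4/5 -5; 4/5 -3/5 -1; 0 0 1]
T3·…·T1 = [-3/5 -4/5 -3; 4/5 -3/5 0; 0 0 1]
det M = 1; M⁻¹ = [-3/5 4/5 -9/5; -4/5 -3/5 -12/5; 0 0 1]
M⁻¹ · (-24/5, 23/20)ᵀ = (2, 3/4)ᵀ

p = (2, 3/4)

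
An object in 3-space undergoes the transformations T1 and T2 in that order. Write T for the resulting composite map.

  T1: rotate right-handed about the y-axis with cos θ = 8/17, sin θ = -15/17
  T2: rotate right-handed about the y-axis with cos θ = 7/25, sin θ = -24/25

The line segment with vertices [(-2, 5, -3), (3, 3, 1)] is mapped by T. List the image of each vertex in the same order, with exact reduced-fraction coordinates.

image vertices: (1499/425, 5, 318/425), (-1209/425, 3, 587/425)

T1 rotate right-handed about the y-axis with cos θ = 8/17, sin θ = -15/17: (-2, 5, -3) → (29/17, 5, -54/17); (3, 3, 1) → (9/17, 3, 53/17)
T2 rotate right-handed about the y-axis with cos θ = 7/25, sin θ = -24/25: (29/17, 5, -54/17) → (1499/425, 5, 318/425); (9/17, 3, 53/17) → (-1209/425, 3, 587/425)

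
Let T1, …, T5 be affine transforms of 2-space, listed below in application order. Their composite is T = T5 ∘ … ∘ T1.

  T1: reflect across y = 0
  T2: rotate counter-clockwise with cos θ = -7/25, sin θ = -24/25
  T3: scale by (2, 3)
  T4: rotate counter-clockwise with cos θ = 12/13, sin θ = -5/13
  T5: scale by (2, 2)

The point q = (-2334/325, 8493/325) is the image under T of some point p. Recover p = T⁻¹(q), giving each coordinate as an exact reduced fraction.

p = (-9/4, 5)

T1 = [1 0 0; 0 -1 0; 0 0 1]
T2·T1 = [-7/25 -24/25 0; -24/25 7/25 0; 0 0 1]
T3·…·T1 = [-14/25 -48/25 0; -72/25 21/25 0; 0 0 1]
T4·…·T1 = [-528/325 -471/325 0; -794/325 492/325 0; 0 0 1]
T5·…·T1 = [-1056/325 -942/325 0; -1588/325 984/325 0; 0 0 1]
det M = -24; M⁻¹ = [-41/325 -157/1300 0; -397/1950 44/325 0; 0 0 1]
M⁻¹ · (-2334/325, 8493/325)ᵀ = (-9/4, 5)ᵀ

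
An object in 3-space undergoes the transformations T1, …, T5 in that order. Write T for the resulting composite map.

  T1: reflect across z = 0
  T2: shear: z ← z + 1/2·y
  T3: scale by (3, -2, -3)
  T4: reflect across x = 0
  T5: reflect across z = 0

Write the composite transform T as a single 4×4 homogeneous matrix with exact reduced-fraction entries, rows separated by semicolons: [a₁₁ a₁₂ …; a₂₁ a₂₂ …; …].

T = [-3 0 0 0; 0 -2 0 0; 0 3/2 -3 0; 0 0 0 1]

T1 = [1 0 0 0; 0 1 0 0; 0 0 -1 0; 0 0 0 1]
T2·T1 = [1 0 0 0; 0 1 0 0; 0 1/2 -1 0; 0 0 0 1]
T3·…·T1 = [3 0 0 0; 0 -2 0 0; 0 -3/2 3 0; 0 0 0 1]
T4·…·T1 = [-3 0 0 0; 0 -2 0 0; 0 -3/2 3 0; 0 0 0 1]
T5·…·T1 = [-3 0 0 0; 0 -2 0 0; 0 3/2 -3 0; 0 0 0 1]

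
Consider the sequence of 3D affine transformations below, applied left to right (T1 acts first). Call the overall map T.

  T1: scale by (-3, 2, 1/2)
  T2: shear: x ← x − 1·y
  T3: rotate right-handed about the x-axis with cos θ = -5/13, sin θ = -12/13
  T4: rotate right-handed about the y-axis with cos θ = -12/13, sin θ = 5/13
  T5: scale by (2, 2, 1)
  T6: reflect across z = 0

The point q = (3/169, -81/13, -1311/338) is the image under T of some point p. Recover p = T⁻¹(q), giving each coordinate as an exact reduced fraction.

T1 = [-3 0 0 0; 0 2 0 0; 0 0 1/2 0; 0 0 0 1]
T2·T1 = [-3 -2 0 0; 0 2 0 0; 0 0 1/2 0; 0 0 0 1]
T3·…·T1 = [-3 -2 0 0; 0 -10/13 6/13 0; 0 -24/13 -5/26 0; 0 0 0 1]
T4·…·T1 = [36/13 192/169 -25/338 0; 0 -10/13 6/13 0; 15/13 418/169 30/169 0; 0 0 0 1]
T5·…·T1 = [72/13 384/169 -25/169 0; 0 -20/13 12/13 0; 15/13 418/169 30/169 0; 0 0 0 1]
T6·…·T1 = [72/13 384/169 -25/169 0; 0 -20/13 12/13 0; -15/13 -418/169 -30/169 0; 0 0 0 1]
det M = 12; M⁻¹ = [36/169 5/78 79/507 0; -15/169 -5/52 -72/169 0; -25/169 12/13 -120/169 0; 0 0 0 1]
M⁻¹ · (3/169, -81/13, -1311/338)ᵀ = (-1, 9/4, -3)ᵀ

p = (-1, 9/4, -3)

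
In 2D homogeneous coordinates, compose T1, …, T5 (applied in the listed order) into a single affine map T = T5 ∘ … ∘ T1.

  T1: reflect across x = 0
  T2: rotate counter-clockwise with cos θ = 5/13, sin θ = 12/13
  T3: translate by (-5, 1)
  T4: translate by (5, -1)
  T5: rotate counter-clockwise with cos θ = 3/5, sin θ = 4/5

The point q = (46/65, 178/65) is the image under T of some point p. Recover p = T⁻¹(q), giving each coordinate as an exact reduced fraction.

p = (-2, -2)

T1 = [-1 0 0; 0 1 0; 0 0 1]
T2·T1 = [-5/13 -12/13 0; -12/13 5/13 0; 0 0 1]
T3·…·T1 = [-5/13 -12/13 -5; -12/13 5/13 1; 0 0 1]
T4·…·T1 = [-5/13 -12/13 0; -12/13 5/13 0; 0 0 1]
T5·…·T1 = [33/65 -56/65 0; -56/65 -33/65 0; 0 0 1]
det M = -1; M⁻¹ = [33/65 -56/65 0; -56/65 -33/65 0; 0 0 1]
M⁻¹ · (46/65, 178/65)ᵀ = (-2, -2)ᵀ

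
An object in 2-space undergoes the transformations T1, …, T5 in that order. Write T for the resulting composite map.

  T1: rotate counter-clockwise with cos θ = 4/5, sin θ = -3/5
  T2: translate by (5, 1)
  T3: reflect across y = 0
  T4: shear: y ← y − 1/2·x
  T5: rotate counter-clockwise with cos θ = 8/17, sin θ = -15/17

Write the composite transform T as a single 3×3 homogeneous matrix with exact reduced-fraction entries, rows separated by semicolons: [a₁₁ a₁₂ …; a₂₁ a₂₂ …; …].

T1 = [4/5 3/5 0; -3/5 4/5 0; 0 0 1]
T2·T1 = [4/5 3/5 5; -3/5 4/5 1; 0 0 1]
T3·…·T1 = [4/5 3/5 5; 3/5 -4/5 -1; 0 0 1]
T4·…·T1 = [4/5 3/5 5; 1/5 -11/10 -7/2; 0 0 1]
T5·…·T1 = [47/85 -117/170 -25/34; -52/85 -89/85 -103/17; 0 0 1]

T = [47/85 -117/170 -25/34; -52/85 -89/85 -103/17; 0 0 1]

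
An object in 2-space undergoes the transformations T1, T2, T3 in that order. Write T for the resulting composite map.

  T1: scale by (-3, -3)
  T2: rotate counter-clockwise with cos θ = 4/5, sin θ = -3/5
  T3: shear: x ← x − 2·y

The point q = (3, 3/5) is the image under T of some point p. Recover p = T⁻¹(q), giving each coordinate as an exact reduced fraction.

p = (-1, -1)

T1 = [-3 0 0; 0 -3 0; 0 0 1]
T2·T1 = [-12/5 -9/5 0; 9/5 -12/5 0; 0 0 1]
T3·…·T1 = [-6 3 0; 9/5 -12/5 0; 0 0 1]
det M = 9; M⁻¹ = [-4/15 -1/3 0; -1/5 -2/3 0; 0 0 1]
M⁻¹ · (3, 3/5)ᵀ = (-1, -1)ᵀ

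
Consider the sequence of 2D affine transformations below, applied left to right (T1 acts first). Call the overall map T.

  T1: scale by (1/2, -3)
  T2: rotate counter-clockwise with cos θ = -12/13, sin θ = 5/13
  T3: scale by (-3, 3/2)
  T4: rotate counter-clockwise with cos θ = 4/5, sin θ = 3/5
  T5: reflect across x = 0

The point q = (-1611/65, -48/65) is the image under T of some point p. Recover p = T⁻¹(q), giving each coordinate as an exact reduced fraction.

p = (4, -4)

T1 = [1/2 0 0; 0 -3 0; 0 0 1]
T2·T1 = [-6/13 15/13 0; 5/26 36/13 0; 0 0 1]
T3·…·T1 = [18/13 -45/13 0; 15/52 54/13 0; 0 0 1]
T4·…·T1 = [243/260 -342/65 0; 69/65 81/65 0; 0 0 1]
T5·…·T1 = [-243/260 342/65 0; 69/65 81/65 0; 0 0 1]
det M = -27/4; M⁻¹ = [-12/65 152/195 0; 92/585 9/65 0; 0 0 1]
M⁻¹ · (-1611/65, -48/65)ᵀ = (4, -4)ᵀ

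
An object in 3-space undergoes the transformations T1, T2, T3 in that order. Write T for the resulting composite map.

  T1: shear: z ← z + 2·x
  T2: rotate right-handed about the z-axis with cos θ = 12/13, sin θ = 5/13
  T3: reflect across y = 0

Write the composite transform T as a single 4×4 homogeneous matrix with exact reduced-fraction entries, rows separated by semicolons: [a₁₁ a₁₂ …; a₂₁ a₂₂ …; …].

T = [12/13 -5/13 0 0; -5/13 -12/13 0 0; 2 0 1 0; 0 0 0 1]

T1 = [1 0 0 0; 0 1 0 0; 2 0 1 0; 0 0 0 1]
T2·T1 = [12/13 -5/13 0 0; 5/13 12/13 0 0; 2 0 1 0; 0 0 0 1]
T3·…·T1 = [12/13 -5/13 0 0; -5/13 -12/13 0 0; 2 0 1 0; 0 0 0 1]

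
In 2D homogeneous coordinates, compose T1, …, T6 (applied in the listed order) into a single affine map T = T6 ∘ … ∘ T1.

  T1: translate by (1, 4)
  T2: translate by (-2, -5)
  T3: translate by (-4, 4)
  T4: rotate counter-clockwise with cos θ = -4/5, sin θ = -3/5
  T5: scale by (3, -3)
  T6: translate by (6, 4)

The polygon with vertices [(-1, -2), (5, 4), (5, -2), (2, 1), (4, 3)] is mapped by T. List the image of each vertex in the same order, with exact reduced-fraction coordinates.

image vertices: (111/5, -22/5), (93/5, 104/5), (39/5, 32/5), (102/5, 41/5), (96/5, 83/5)

T1 translate by (1, 4): (-1, -2) → (0, 2); (5, 4) → (6, 8); (5, -2) → (6, 2); (2, 1) → (3, 5); (4, 3) → (5, 7)
T2 translate by (-2, -5): (0, 2) → (-2, -3); (6, 8) → (4, 3); (6, 2) → (4, -3); (3, 5) → (1, 0); (5, 7) → (3, 2)
T3 translate by (-4, 4): (-2, -3) → (-6, 1); (4, 3) → (0, 7); (4, -3) → (0, 1); (1, 0) → (-3, 4); (3, 2) → (-1, 6)
T4 rotate counter-clockwise with cos θ = -4/5, sin θ = -3/5: (-6, 1) → (27/5, 14/5); (0, 7) → (21/5, -28/5); (0, 1) → (3/5, -4/5); (-3, 4) → (24/5, -7/5); (-1, 6) → (22/5, -21/5)
T5 scale by (3, -3): (27/5, 14/5) → (81/5, -42/5); (21/5, -28/5) → (63/5, 84/5); (3/5, -4/5) → (9/5, 12/5); (24/5, -7/5) → (72/5, 21/5); (22/5, -21/5) → (66/5, 63/5)
T6 translate by (6, 4): (81/5, -42/5) → (111/5, -22/5); (63/5, 84/5) → (93/5, 104/5); (9/5, 12/5) → (39/5, 32/5); (72/5, 21/5) → (102/5, 41/5); (66/5, 63/5) → (96/5, 83/5)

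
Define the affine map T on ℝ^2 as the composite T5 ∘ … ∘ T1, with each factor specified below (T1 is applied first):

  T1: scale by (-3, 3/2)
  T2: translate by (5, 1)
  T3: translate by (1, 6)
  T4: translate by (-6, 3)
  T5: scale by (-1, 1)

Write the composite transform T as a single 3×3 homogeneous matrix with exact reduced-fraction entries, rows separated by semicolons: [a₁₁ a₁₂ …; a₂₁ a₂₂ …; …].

T = [3 0 0; 0 3/2 10; 0 0 1]

T1 = [-3 0 0; 0 3/2 0; 0 0 1]
T2·T1 = [-3 0 5; 0 3/2 1; 0 0 1]
T3·…·T1 = [-3 0 6; 0 3/2 7; 0 0 1]
T4·…·T1 = [-3 0 0; 0 3/2 10; 0 0 1]
T5·…·T1 = [3 0 0; 0 3/2 10; 0 0 1]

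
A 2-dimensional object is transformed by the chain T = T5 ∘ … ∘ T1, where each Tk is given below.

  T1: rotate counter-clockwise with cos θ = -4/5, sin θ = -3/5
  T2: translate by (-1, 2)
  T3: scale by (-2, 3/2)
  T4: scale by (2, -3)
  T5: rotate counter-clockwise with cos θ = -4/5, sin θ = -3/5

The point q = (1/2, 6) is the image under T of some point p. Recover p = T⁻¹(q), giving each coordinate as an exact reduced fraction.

p = (-1, 2)

T1 = [-4/5 3/5 0; -3/5 -4/5 0; 0 0 1]
T2·T1 = [-4/5 3/5 -1; -3/5 -4/5 2; 0 0 1]
T3·…·T1 = [8/5 -6/5 2; -9/10 -6/5 3; 0 0 1]
T4·…·T1 = [16/5 -12/5 4; 27/10 18/5 -9; 0 0 1]
T5·…·T1 = [-47/50 102/25 -43/5; -102/25 -36/25 24/5; 0 0 1]
det M = 18; M⁻¹ = [-2/25 -17/75 2/5; 17/75 -47/900 11/5; 0 0 1]
M⁻¹ · (1/2, 6)ᵀ = (-1, 2)ᵀ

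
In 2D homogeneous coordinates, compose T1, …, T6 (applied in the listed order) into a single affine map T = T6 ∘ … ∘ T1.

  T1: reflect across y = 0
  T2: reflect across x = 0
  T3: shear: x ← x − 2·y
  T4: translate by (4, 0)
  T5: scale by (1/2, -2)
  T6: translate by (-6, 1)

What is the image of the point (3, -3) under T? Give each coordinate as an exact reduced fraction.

T1 reflect across y = 0: (3, -3) → (3, 3)
T2 reflect across x = 0: (3, 3) → (-3, 3)
T3 shear: x ← x − 2·y: (-3, 3) → (-9, 3)
T4 translate by (4, 0): (-9, 3) → (-5, 3)
T5 scale by (1/2, -2): (-5, 3) → (-5/2, -6)
T6 translate by (-6, 1): (-5/2, -6) → (-17/2, -5)

T(p) = (-17/2, -5)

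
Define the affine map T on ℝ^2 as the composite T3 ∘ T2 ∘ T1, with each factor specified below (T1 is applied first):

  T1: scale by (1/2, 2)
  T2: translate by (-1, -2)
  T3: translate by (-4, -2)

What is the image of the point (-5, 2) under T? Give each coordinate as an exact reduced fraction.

T1 scale by (1/2, 2): (-5, 2) → (-5/2, 4)
T2 translate by (-1, -2): (-5/2, 4) → (-7/2, 2)
T3 translate by (-4, -2): (-7/2, 2) → (-15/2, 0)

T(p) = (-15/2, 0)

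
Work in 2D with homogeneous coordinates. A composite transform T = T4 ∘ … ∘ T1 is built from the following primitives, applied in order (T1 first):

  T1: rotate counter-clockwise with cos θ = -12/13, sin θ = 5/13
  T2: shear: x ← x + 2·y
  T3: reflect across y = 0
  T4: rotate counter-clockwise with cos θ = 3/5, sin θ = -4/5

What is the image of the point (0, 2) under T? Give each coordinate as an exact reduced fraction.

T1 rotate counter-clockwise with cos θ = -12/13, sin θ = 5/13: (0, 2) → (-10/13, -24/13)
T2 shear: x ← x + 2·y: (-10/13, -24/13) → (-58/13, -24/13)
T3 reflect across y = 0: (-58/13, -24/13) → (-58/13, 24/13)
T4 rotate counter-clockwise with cos θ = 3/5, sin θ = -4/5: (-58/13, 24/13) → (-6/5, 304/65)

T(p) = (-6/5, 304/65)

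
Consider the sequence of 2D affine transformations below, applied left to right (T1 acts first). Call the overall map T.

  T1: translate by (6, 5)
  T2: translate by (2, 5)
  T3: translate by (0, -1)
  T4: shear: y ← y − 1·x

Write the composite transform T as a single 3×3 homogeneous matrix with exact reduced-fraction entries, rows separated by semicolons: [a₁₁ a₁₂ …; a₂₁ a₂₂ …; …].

T = [1 0 8; -1 1 1; 0 0 1]

T1 = [1 0 6; 0 1 5; 0 0 1]
T2·T1 = [1 0 8; 0 1 10; 0 0 1]
T3·…·T1 = [1 0 8; 0 1 9; 0 0 1]
T4·…·T1 = [1 0 8; -1 1 1; 0 0 1]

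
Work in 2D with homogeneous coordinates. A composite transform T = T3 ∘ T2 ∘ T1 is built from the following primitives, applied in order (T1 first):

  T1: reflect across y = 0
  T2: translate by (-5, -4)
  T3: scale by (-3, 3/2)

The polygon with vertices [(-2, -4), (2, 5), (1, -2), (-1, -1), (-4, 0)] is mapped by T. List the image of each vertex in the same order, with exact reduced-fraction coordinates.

T1 reflect across y = 0: (-2, -4) → (-2, 4); (2, 5) → (2, -5); (1, -2) → (1, 2); (-1, -1) → (-1, 1); (-4, 0) → (-4, 0)
T2 translate by (-5, -4): (-2, 4) → (-7, 0); (2, -5) → (-3, -9); (1, 2) → (-4, -2); (-1, 1) → (-6, -3); (-4, 0) → (-9, -4)
T3 scale by (-3, 3/2): (-7, 0) → (21, 0); (-3, -9) → (9, -27/2); (-4, -2) → (12, -3); (-6, -3) → (18, -9/2); (-9, -4) → (27, -6)

image vertices: (21, 0), (9, -27/2), (12, -3), (18, -9/2), (27, -6)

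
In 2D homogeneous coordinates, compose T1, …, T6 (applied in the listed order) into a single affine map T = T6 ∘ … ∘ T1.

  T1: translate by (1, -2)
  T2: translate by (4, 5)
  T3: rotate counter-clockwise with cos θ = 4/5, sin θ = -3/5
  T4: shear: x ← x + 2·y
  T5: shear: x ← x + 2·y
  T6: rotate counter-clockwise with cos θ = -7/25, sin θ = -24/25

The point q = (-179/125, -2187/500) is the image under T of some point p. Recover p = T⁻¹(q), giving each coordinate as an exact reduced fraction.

p = (-3/4, 0)

T1 = [1 0 1; 0 1 -2; 0 0 1]
T2·T1 = [1 0 5; 0 1 3; 0 0 1]
T3·…·T1 = [4/5 3/5 29/5; -3/5 4/5 -3/5; 0 0 1]
T4·…·T1 = [-2/5 11/5 23/5; -3/5 4/5 -3/5; 0 0 1]
T5·…·T1 = [-8/5 19/5 17/5; -3/5 4/5 -3/5; 0 0 1]
T6·…·T1 = [-16/125 -37/125 -191/125; 213/125 -484/125 -387/125; 0 0 1]
det M = 1; M⁻¹ = [-484/125 37/125 -5; -213/125 -16/125 -3; 0 0 1]
M⁻¹ · (-179/125, -2187/500)ᵀ = (-3/4, 0)ᵀ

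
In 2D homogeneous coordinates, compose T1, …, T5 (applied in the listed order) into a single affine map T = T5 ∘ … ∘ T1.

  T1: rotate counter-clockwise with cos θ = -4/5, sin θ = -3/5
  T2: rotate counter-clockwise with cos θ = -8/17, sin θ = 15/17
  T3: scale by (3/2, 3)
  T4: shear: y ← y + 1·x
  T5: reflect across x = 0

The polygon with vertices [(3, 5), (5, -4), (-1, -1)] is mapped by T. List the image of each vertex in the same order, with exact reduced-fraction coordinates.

T1 rotate counter-clockwise with cos θ = -4/5, sin θ = -3/5: (3, 5) → (3/5, -29/5); (5, -4) → (-32/5, 1/5); (-1, -1) → (1/5, 7/5)
T2 rotate counter-clockwise with cos θ = -8/17, sin θ = 15/17: (3/5, -29/5) → (411/85, 277/85); (-32/5, 1/5) → (241/85, -488/85); (1/5, 7/5) → (-113/85, -41/85)
T3 scale by (3/2, 3): (411/85, 277/85) → (1233/170, 831/85); (241/85, -488/85) → (723/170, -1464/85); (-113/85, -41/85) → (-339/170, -123/85)
T4 shear: y ← y + 1·x: (1233/170, 831/85) → (1233/170, 579/34); (723/170, -1464/85) → (723/170, -441/34); (-339/170, -123/85) → (-339/170, -117/34)
T5 reflect across x = 0: (1233/170, 579/34) → (-1233/170, 579/34); (723/170, -441/34) → (-723/170, -441/34); (-339/170, -117/34) → (339/170, -117/34)

image vertices: (-1233/170, 579/34), (-723/170, -441/34), (339/170, -117/34)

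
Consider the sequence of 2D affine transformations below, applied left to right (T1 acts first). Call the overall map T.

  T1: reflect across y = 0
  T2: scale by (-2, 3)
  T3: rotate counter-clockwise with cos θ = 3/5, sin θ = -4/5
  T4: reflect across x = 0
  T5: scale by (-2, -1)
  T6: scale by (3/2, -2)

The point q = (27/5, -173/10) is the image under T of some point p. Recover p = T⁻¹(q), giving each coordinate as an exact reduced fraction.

T1 = [1 0 0; 0 -1 0; 0 0 1]
T2·T1 = [-2 0 0; 0 -3 0; 0 0 1]
T3·…·T1 = [-6/5 -12/5 0; 8/5 -9/5 0; 0 0 1]
T4·…·T1 = [6/5 12/5 0; 8/5 -9/5 0; 0 0 1]
T5·…·T1 = [-12/5 -24/5 0; -8/5 9/5 0; 0 0 1]
T6·…·T1 = [-18/5 -36/5 0; 16/5 -18/5 0; 0 0 1]
det M = 36; M⁻¹ = [-1/10 1/5 0; -4/45 -1/10 0; 0 0 1]
M⁻¹ · (27/5, -173/10)ᵀ = (-4, 5/4)ᵀ

p = (-4, 5/4)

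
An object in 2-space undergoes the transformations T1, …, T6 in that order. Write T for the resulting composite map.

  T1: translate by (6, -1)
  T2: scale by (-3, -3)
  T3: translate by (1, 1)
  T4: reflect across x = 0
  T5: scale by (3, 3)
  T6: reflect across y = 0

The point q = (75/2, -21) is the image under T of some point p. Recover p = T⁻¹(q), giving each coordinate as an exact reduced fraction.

T1 = [1 0 6; 0 1 -1; 0 0 1]
T2·T1 = [-3 0 -18; 0 -3 3; 0 0 1]
T3·…·T1 = [-3 0 -17; 0 -3 4; 0 0 1]
T4·…·T1 = [3 0 17; 0 -3 4; 0 0 1]
T5·…·T1 = [9 0 51; 0 -9 12; 0 0 1]
T6·…·T1 = [9 0 51; 0 9 -12; 0 0 1]
det M = 81; M⁻¹ = [1/9 0 -17/3; 0 1/9 4/3; 0 0 1]
M⁻¹ · (75/2, -21)ᵀ = (-3/2, -1)ᵀ

p = (-3/2, -1)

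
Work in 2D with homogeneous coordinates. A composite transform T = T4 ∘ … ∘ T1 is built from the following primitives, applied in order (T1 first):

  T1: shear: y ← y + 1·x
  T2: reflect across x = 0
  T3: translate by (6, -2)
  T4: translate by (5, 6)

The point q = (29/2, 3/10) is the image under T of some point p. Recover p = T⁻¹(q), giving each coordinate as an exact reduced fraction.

T1 = [1 0 0; 1 1 0; 0 0 1]
T2·T1 = [-1 0 0; 1 1 0; 0 0 1]
T3·…·T1 = [-1 0 6; 1 1 -2; 0 0 1]
T4·…·T1 = [-1 0 11; 1 1 4; 0 0 1]
det M = -1; M⁻¹ = [-1 0 11; 1 1 -15; 0 0 1]
M⁻¹ · (29/2, 3/10)ᵀ = (-7/2, -1/5)ᵀ

p = (-7/2, -1/5)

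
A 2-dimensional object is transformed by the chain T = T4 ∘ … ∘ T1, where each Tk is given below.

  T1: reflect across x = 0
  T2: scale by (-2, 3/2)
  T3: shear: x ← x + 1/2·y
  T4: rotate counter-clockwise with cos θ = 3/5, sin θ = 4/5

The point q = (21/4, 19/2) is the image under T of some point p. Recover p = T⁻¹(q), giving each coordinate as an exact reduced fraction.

p = (5, 1)

T1 = [-1 0 0; 0 1 0; 0 0 1]
T2·T1 = [2 0 0; 0 3/2 0; 0 0 1]
T3·…·T1 = [2 3/4 0; 0 3/2 0; 0 0 1]
T4·…·T1 = [6/5 -3/4 0; 8/5 3/2 0; 0 0 1]
det M = 3; M⁻¹ = [1/2 1/4 0; -8/15 2/5 0; 0 0 1]
M⁻¹ · (21/4, 19/2)ᵀ = (5, 1)ᵀ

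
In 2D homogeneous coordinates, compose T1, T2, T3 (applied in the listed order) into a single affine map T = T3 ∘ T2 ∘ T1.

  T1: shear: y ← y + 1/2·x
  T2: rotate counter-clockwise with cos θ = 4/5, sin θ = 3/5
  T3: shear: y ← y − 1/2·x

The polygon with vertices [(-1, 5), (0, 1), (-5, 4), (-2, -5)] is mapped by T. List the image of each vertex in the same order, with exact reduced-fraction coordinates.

image vertices: (-7/2, 19/4), (-3/5, 11/10), (-49/10, 13/20), (2, -7)

T1 shear: y ← y + 1/2·x: (-1, 5) → (-1, 9/2); (0, 1) → (0, 1); (-5, 4) → (-5, 3/2); (-2, -5) → (-2, -6)
T2 rotate counter-clockwise with cos θ = 4/5, sin θ = 3/5: (-1, 9/2) → (-7/2, 3); (0, 1) → (-3/5, 4/5); (-5, 3/2) → (-49/10, -9/5); (-2, -6) → (2, -6)
T3 shear: y ← y − 1/2·x: (-7/2, 3) → (-7/2, 19/4); (-3/5, 4/5) → (-3/5, 11/10); (-49/10, -9/5) → (-49/10, 13/20); (2, -6) → (2, -7)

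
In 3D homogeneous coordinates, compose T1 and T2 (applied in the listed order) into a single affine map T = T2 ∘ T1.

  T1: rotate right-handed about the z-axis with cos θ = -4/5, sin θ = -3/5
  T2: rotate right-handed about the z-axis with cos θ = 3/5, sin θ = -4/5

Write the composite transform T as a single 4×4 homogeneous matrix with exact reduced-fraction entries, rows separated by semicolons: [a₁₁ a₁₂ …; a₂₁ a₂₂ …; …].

T1 = [-4/5 3/5 0 0; -3/5 -4/5 0 0; 0 0 1 0; 0 0 0 1]
T2·T1 = [-24/25 -7/25 0 0; 7/25 -24/25 0 0; 0 0 1 0; 0 0 0 1]

T = [-24/25 -7/25 0 0; 7/25 -24/25 0 0; 0 0 1 0; 0 0 0 1]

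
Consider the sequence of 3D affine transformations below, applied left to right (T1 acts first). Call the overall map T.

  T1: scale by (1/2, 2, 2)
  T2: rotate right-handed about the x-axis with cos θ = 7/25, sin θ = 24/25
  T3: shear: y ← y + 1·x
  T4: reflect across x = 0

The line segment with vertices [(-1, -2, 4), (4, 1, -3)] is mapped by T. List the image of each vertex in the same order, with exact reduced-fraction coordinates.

image vertices: (1/2, -93/10, -8/5), (-2, 208/25, 6/25)

T1 scale by (1/2, 2, 2): (-1, -2, 4) → (-1/2, -4, 8); (4, 1, -3) → (2, 2, -6)
T2 rotate right-handed about the x-axis with cos θ = 7/25, sin θ = 24/25: (-1/2, -4, 8) → (-1/2, -44/5, -8/5); (2, 2, -6) → (2, 158/25, 6/25)
T3 shear: y ← y + 1·x: (-1/2, -44/5, -8/5) → (-1/2, -93/10, -8/5); (2, 158/25, 6/25) → (2, 208/25, 6/25)
T4 reflect across x = 0: (-1/2, -93/10, -8/5) → (1/2, -93/10, -8/5); (2, 208/25, 6/25) → (-2, 208/25, 6/25)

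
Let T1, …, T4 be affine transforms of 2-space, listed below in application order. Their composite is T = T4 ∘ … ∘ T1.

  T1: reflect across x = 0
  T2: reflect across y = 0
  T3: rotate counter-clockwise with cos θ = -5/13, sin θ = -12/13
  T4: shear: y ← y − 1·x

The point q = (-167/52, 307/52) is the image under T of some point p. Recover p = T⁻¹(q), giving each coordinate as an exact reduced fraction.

T1 = [-1 0 0; 0 1 0; 0 0 1]
T2·T1 = [-1 0 0; 0 -1 0; 0 0 1]
T3·…·T1 = [5/13 -12/13 0; 12/13 5/13 0; 0 0 1]
T4·…·T1 = [5/13 -12/13 0; 7/13 17/13 0; 0 0 1]
det M = 1; M⁻¹ = [17/13 12/13 0; -7/13 5/13 0; 0 0 1]
M⁻¹ · (-167/52, 307/52)ᵀ = (5/4, 4)ᵀ

p = (5/4, 4)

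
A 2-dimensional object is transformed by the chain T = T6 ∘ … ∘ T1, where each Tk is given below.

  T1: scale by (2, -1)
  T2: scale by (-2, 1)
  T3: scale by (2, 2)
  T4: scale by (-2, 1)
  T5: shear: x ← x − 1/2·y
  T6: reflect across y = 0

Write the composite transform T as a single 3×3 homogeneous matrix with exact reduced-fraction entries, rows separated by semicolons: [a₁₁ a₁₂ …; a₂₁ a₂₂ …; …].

T1 = [2 0 0; 0 -1 0; 0 0 1]
T2·T1 = [-4 0 0; 0 -1 0; 0 0 1]
T3·…·T1 = [-8 0 0; 0 -2 0; 0 0 1]
T4·…·T1 = [16 0 0; 0 -2 0; 0 0 1]
T5·…·T1 = [16 1 0; 0 -2 0; 0 0 1]
T6·…·T1 = [16 1 0; 0 2 0; 0 0 1]

T = [16 1 0; 0 2 0; 0 0 1]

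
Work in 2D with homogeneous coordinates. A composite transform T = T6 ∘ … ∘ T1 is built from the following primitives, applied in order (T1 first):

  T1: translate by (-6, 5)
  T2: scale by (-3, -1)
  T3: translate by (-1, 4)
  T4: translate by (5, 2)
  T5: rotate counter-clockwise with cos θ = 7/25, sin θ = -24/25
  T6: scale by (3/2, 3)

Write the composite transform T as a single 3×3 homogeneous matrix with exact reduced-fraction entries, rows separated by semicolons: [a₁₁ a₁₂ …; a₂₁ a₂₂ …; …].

T = [-63/50 -36/25 267/25; 216/25 -21/25 -1563/25; 0 0 1]

T1 = [1 0 -6; 0 1 5; 0 0 1]
T2·T1 = [-3 0 18; 0 -1 -5; 0 0 1]
T3·…·T1 = [-3 0 17; 0 -1 -1; 0 0 1]
T4·…·T1 = [-3 0 22; 0 -1 1; 0 0 1]
T5·…·T1 = [-21/25 -24/25 178/25; 72/25 -7/25 -521/25; 0 0 1]
T6·…·T1 = [-63/50 -36/25 267/25; 216/25 -21/25 -1563/25; 0 0 1]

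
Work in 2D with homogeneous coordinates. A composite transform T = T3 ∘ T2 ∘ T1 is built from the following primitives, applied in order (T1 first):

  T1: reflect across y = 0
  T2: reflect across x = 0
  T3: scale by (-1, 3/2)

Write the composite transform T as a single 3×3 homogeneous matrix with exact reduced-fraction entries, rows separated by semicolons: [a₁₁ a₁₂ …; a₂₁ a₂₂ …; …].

T1 = [1 0 0; 0 -1 0; 0 0 1]
T2·T1 = [-1 0 0; 0 -1 0; 0 0 1]
T3·…·T1 = [1 0 0; 0 -3/2 0; 0 0 1]

T = [1 0 0; 0 -3/2 0; 0 0 1]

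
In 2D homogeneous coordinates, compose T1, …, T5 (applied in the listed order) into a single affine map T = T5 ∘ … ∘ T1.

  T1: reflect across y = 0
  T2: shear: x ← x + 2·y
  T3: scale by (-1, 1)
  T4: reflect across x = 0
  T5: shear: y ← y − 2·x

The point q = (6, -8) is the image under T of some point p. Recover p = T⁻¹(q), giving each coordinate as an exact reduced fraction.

T1 = [1 0 0; 0 -1 0; 0 0 1]
T2·T1 = [1 -2 0; 0 -1 0; 0 0 1]
T3·…·T1 = [-1 2 0; 0 -1 0; 0 0 1]
T4·…·T1 = [1 -2 0; 0 -1 0; 0 0 1]
T5·…·T1 = [1 -2 0; -2 3 0; 0 0 1]
det M = -1; M⁻¹ = [-3 -2 0; -2 -1 0; 0 0 1]
M⁻¹ · (6, -8)ᵀ = (-2, -4)ᵀ

p = (-2, -4)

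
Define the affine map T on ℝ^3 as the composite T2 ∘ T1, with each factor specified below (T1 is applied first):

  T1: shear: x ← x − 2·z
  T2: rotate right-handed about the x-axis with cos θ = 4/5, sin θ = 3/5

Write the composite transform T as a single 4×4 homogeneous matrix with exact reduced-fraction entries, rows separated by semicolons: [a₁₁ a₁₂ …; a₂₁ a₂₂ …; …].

T1 = [1 0 -2 0; 0 1 0 0; 0 0 1 0; 0 0 0 1]
T2·T1 = [1 0 -2 0; 0 4/5 -3/5 0; 0 3/5 4/5 0; 0 0 0 1]

T = [1 0 -2 0; 0 4/5 -3/5 0; 0 3/5 4/5 0; 0 0 0 1]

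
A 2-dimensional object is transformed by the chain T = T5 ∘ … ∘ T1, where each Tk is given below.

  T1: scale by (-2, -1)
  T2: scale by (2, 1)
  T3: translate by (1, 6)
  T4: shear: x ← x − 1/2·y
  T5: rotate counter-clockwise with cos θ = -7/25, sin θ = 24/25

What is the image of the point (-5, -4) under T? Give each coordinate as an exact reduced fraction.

T(p) = (-352/25, 314/25)

T1 scale by (-2, -1): (-5, -4) → (10, 4)
T2 scale by (2, 1): (10, 4) → (20, 4)
T3 translate by (1, 6): (20, 4) → (21, 10)
T4 shear: x ← x − 1/2·y: (21, 10) → (16, 10)
T5 rotate counter-clockwise with cos θ = -7/25, sin θ = 24/25: (16, 10) → (-352/25, 314/25)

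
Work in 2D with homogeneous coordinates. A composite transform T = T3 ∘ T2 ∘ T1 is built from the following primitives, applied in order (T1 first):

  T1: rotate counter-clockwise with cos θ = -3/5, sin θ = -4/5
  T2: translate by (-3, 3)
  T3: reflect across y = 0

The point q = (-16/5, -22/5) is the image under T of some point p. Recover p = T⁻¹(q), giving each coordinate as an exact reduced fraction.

p = (-1, -1)

T1 = [-3/5 4/5 0; -4/5 -3/5 0; 0 0 1]
T2·T1 = [-3/5 4/5 -3; -4/5 -3/5 3; 0 0 1]
T3·…·T1 = [-3/5 4/5 -3; 4/5 3/5 -3; 0 0 1]
det M = -1; M⁻¹ = [-3/5 4/5 3/5; 4/5 3/5 21/5; 0 0 1]
M⁻¹ · (-16/5, -22/5)ᵀ = (-1, -1)ᵀ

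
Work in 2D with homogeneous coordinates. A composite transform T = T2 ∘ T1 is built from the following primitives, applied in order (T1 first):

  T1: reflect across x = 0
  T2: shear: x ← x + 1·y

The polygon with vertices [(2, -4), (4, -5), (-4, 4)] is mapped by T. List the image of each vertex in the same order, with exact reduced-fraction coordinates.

image vertices: (-6, -4), (-9, -5), (8, 4)

T1 reflect across x = 0: (2, -4) → (-2, -4); (4, -5) → (-4, -5); (-4, 4) → (4, 4)
T2 shear: x ← x + 1·y: (-2, -4) → (-6, -4); (-4, -5) → (-9, -5); (4, 4) → (8, 4)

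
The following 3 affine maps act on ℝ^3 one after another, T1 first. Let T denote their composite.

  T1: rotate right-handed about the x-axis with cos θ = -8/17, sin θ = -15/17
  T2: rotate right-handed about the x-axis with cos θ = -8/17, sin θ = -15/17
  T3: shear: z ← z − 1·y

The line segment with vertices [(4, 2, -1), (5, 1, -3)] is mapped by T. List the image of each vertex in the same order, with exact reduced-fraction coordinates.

image vertices: (4, -82/289, 723/289), (5, 559/289, 164/289)

T1 rotate right-handed about the x-axis with cos θ = -8/17, sin θ = -15/17: (4, 2, -1) → (4, -31/17, -22/17); (5, 1, -3) → (5, -53/17, 9/17)
T2 rotate right-handed about the x-axis with cos θ = -8/17, sin θ = -15/17: (4, -31/17, -22/17) → (4, -82/289, 641/289); (5, -53/17, 9/17) → (5, 559/289, 723/289)
T3 shear: z ← z − 1·y: (4, -82/289, 641/289) → (4, -82/289, 723/289); (5, 559/289, 723/289) → (5, 559/289, 164/289)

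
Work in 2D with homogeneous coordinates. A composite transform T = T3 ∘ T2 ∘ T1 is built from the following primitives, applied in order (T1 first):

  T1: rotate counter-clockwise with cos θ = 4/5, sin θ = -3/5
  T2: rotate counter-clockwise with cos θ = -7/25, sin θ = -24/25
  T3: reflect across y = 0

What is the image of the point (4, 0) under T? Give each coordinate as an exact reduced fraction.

T1 rotate counter-clockwise with cos θ = 4/5, sin θ = -3/5: (4, 0) → (16/5, -12/5)
T2 rotate counter-clockwise with cos θ = -7/25, sin θ = -24/25: (16/5, -12/5) → (-16/5, -12/5)
T3 reflect across y = 0: (-16/5, -12/5) → (-16/5, 12/5)

T(p) = (-16/5, 12/5)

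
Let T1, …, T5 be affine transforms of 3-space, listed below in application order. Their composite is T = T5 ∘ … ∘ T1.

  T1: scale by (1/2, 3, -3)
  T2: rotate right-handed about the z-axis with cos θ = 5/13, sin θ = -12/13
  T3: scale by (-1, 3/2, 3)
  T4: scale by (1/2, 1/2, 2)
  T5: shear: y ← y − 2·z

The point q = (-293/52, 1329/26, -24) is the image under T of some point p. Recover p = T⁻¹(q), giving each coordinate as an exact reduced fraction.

p = (1, 4, 4/3)

T1 = [1/2 0 0 0; 0 3 0 0; 0 0 -3 0; 0 0 0 1]
T2·T1 = [5/26 36/13 0 0; -6/13 15/13 0 0; 0 0 -3 0; 0 0 0 1]
T3·…·T1 = [-5/26 -36/13 0 0; -9/13 45/26 0 0; 0 0 -9 0; 0 0 0 1]
T4·…·T1 = [-5/52 -18/13 0 0; -9/26 45/52 0 0; 0 0 -18 0; 0 0 0 1]
T5·…·T1 = [-5/52 -18/13 0 0; -9/26 45/52 36 0; 0 0 -18 0; 0 0 0 1]
det M = 81/8; M⁻¹ = [-20/13 -32/13 -64/13 0; -8/13 20/117 40/117 0; 0 0 -1/18 0; 0 0 0 1]
M⁻¹ · (-293/52, 1329/26, -24)ᵀ = (1, 4, 4/3)ᵀ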